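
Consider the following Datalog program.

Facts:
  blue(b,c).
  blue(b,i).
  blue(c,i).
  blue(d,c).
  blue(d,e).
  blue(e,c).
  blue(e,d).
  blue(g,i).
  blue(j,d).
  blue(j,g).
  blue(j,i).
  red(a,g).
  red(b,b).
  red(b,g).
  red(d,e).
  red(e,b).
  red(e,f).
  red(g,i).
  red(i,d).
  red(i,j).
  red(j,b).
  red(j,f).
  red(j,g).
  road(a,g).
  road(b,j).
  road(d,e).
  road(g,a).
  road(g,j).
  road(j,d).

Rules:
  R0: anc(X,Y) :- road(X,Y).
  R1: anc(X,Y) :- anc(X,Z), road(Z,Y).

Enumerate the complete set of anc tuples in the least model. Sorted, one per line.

anc(a,a)
anc(a,d)
anc(a,e)
anc(a,g)
anc(a,j)
anc(b,d)
anc(b,e)
anc(b,j)
anc(d,e)
anc(g,a)
anc(g,d)
anc(g,e)
anc(g,g)
anc(g,j)
anc(j,d)
anc(j,e)

round 1: derive anc(a,g) via R0 from road(a,g)
round 1: derive anc(b,j) via R0 from road(b,j)
round 1: derive anc(d,e) via R0 from road(d,e)
round 1: derive anc(g,a) via R0 from road(g,a)
round 1: derive anc(g,j) via R0 from road(g,j)
round 1: derive anc(j,d) via R0 from road(j,d)
round 2: derive anc(a,a) via R1 from anc(a,g), road(g,a)
round 2: derive anc(a,j) via R1 from anc(a,g), road(g,j)
round 2: derive anc(b,d) via R1 from anc(b,j), road(j,d)
round 2: derive anc(g,d) via R1 from anc(g,j), road(j,d)
round 2: derive anc(g,g) via R1 from anc(g,a), road(a,g)
round 2: derive anc(j,e) via R1 from anc(j,d), road(d,e)
round 3: derive anc(a,d) via R1 from anc(a,j), road(j,d)
round 3: derive anc(b,e) via R1 from anc(b,d), road(d,e)
round 3: derive anc(g,e) via R1 from anc(g,d), road(d,e)
round 4: derive anc(a,e) via R1 from anc(a,d), road(d,e)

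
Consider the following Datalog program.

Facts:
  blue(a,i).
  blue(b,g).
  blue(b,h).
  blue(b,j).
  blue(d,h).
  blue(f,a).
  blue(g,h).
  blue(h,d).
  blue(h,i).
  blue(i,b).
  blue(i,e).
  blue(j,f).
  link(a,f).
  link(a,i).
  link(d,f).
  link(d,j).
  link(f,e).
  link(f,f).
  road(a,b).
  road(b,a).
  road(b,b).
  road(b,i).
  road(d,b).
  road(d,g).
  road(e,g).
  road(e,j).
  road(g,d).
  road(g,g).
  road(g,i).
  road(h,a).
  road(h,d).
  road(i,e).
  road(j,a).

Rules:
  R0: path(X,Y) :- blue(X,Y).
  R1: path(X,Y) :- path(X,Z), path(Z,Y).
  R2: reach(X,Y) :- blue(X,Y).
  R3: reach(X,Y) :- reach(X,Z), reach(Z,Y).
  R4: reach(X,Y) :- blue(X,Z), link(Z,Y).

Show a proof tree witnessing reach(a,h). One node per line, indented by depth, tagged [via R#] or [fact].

reach(a,h)  [via R3]
  reach(a,b)  [via R3]
    reach(a,i)  [via R2]
      blue(a,i)  [fact]
    reach(i,b)  [via R2]
      blue(i,b)  [fact]
  reach(b,h)  [via R2]
    blue(b,h)  [fact]

round 1: derive reach(a,i) via R2 from blue(a,i)
round 1: derive reach(b,g) via R2 from blue(b,g)
round 1: derive reach(b,h) via R2 from blue(b,h)
round 1: derive reach(b,j) via R2 from blue(b,j)
round 1: derive reach(d,h) via R2 from blue(d,h)
round 1: derive reach(f,a) via R2 from blue(f,a)
round 1: derive reach(g,h) via R2 from blue(g,h)
round 1: derive reach(h,d) via R2 from blue(h,d)
round 1: derive reach(h,i) via R2 from blue(h,i)
round 1: derive reach(i,b) via R2 from blue(i,b)
round 1: derive reach(i,e) via R2 from blue(i,e)
round 1: derive reach(j,f) via R2 from blue(j,f)
round 1: derive reach(f,f) via R4 from blue(f,a), link(a,f)
round 1: derive reach(f,i) via R4 from blue(f,a), link(a,i)
round 1: derive reach(h,f) via R4 from blue(h,d), link(d,f)
round 1: derive reach(h,j) via R4 from blue(h,d), link(d,j)
round 1: derive reach(j,e) via R4 from blue(j,f), link(f,e)
round 2: derive reach(a,b) via R3 from reach(a,i), reach(i,b)
round 2: derive reach(a,e) via R3 from reach(a,i), reach(i,e)
round 2: derive reach(b,d) via R3 from reach(b,h), reach(h,d)
round 2: derive reach(b,e) via R3 from reach(b,j), reach(j,e)
round 2: derive reach(b,f) via R3 from reach(b,h), reach(h,f)
round 2: derive reach(b,i) via R3 from reach(b,h), reach(h,i)
round 2: derive reach(d,d) via R3 from reach(d,h), reach(h,d)
round 2: derive reach(d,f) via R3 from reach(d,h), reach(h,f)
round 2: derive reach(d,i) via R3 from reach(d,h), reach(h,i)
round 2: derive reach(d,j) via R3 from reach(d,h), reach(h,j)
round 2: derive reach(f,b) via R3 from reach(f,i), reach(i,b)
round 2: derive reach(f,e) via R3 from reach(f,i), reach(i,e)
round 2: derive reach(g,d) via R3 from reach(g,h), reach(h,d)
round 2: derive reach(g,f) via R3 from reach(g,h), reach(h,f)
round 2: derive reach(g,i) via R3 from reach(g,h), reach(h,i)
round 2: derive reach(g,j) via R3 from reach(g,h), reach(h,j)
round 2: derive reach(h,a) via R3 from reach(h,f), reach(f,a)
round 2: derive reach(h,b) via R3 from reach(h,i), reach(i,b)
round 2: derive reach(h,e) via R3 from reach(h,i), reach(i,e)
round 2: derive reach(h,h) via R3 from reach(h,d), reach(d,h)
round 2: derive reach(i,g) via R3 from reach(i,b), reach(b,g)
round 2: derive reach(i,h) via R3 from reach(i,b), reach(b,h)
round 2: derive reach(i,j) via R3 from reach(i,b), reach(b,j)
round 2: derive reach(j,a) via R3 from reach(j,f), reach(f,a)
round 2: derive reach(j,i) via R3 from reach(j,f), reach(f,i)
round 3: derive reach(a,d) via R3 from reach(a,b), reach(b,d)
round 3: derive reach(a,f) via R3 from reach(a,b), reach(b,f)
round 3: derive reach(a,g) via R3 from reach(a,b), reach(b,g)
round 3: derive reach(a,h) via R3 from reach(a,b), reach(b,h)
round 3: derive reach(a,j) via R3 from reach(a,b), reach(b,j)
round 3: derive reach(b,a) via R3 from reach(b,f), reach(f,a)
round 3: derive reach(b,b) via R3 from reach(b,f), reach(f,b)
round 3: derive reach(d,a) via R3 from reach(d,f), reach(f,a)
round 3: derive reach(d,b) via R3 from reach(d,f), reach(f,b)
round 3: derive reach(d,e) via R3 from reach(d,f), reach(f,e)
round 3: derive reach(d,g) via R3 from reach(d,i), reach(i,g)
round 3: derive reach(f,d) via R3 from reach(f,b), reach(b,d)
round 3: derive reach(f,g) via R3 from reach(f,b), reach(b,g)
round 3: derive reach(f,h) via R3 from reach(f,b), reach(b,h)
round 3: derive reach(f,j) via R3 from reach(f,b), reach(b,j)
round 3: derive reach(g,a) via R3 from reach(g,f), reach(f,a)
round 3: derive reach(g,b) via R3 from reach(g,f), reach(f,b)
round 3: derive reach(g,e) via R3 from reach(g,f), reach(f,e)
round 3: derive reach(g,g) via R3 from reach(g,i), reach(i,g)
round 3: derive reach(h,g) via R3 from reach(h,b), reach(b,g)
round 3: derive reach(i,a) via R3 from reach(i,h), reach(h,a)
round 3: derive reach(i,d) via R3 from reach(i,b), reach(b,d)
round 3: derive reach(i,f) via R3 from reach(i,b), reach(b,f)
round 3: derive reach(i,i) via R3 from reach(i,b), reach(b,i)
round 3: derive reach(j,b) via R3 from reach(j,a), reach(a,b)
round 3: derive reach(j,g) via R3 from reach(j,i), reach(i,g)
round 3: derive reach(j,h) via R3 from reach(j,i), reach(i,h)
round 3: derive reach(j,j) via R3 from reach(j,i), reach(i,j)
round 4: derive reach(a,a) via R3 from reach(a,b), reach(b,a)
round 4: derive reach(j,d) via R3 from reach(j,a), reach(a,d)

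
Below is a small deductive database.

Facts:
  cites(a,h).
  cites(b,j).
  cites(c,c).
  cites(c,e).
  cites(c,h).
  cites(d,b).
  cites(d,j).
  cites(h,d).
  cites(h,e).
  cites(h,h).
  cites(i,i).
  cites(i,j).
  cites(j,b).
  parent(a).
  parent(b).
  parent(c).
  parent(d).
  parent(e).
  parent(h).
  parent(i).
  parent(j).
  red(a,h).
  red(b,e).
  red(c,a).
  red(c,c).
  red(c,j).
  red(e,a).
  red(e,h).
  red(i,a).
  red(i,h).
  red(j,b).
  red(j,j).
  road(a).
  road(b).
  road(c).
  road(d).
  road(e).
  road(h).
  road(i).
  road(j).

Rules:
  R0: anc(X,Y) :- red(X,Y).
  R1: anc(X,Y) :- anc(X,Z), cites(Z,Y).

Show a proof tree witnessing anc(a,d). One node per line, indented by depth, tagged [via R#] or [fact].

anc(a,d)  [via R1]
  anc(a,h)  [via R0]
    red(a,h)  [fact]
  cites(h,d)  [fact]

round 1: derive anc(a,h) via R0 from red(a,h)
round 1: derive anc(b,e) via R0 from red(b,e)
round 1: derive anc(c,a) via R0 from red(c,a)
round 1: derive anc(c,c) via R0 from red(c,c)
round 1: derive anc(c,j) via R0 from red(c,j)
round 1: derive anc(e,a) via R0 from red(e,a)
round 1: derive anc(e,h) via R0 from red(e,h)
round 1: derive anc(i,a) via R0 from red(i,a)
round 1: derive anc(i,h) via R0 from red(i,h)
round 1: derive anc(j,b) via R0 from red(j,b)
round 1: derive anc(j,j) via R0 from red(j,j)
round 2: derive anc(a,d) via R1 from anc(a,h), cites(h,d)
round 2: derive anc(a,e) via R1 from anc(a,h), cites(h,e)
round 2: derive anc(c,b) via R1 from anc(c,j), cites(j,b)
round 2: derive anc(c,e) via R1 from anc(c,c), cites(c,e)
round 2: derive anc(c,h) via R1 from anc(c,a), cites(a,h)
round 2: derive anc(e,d) via R1 from anc(e,h), cites(h,d)
round 2: derive anc(e,e) via R1 from anc(e,h), cites(h,e)
round 2: derive anc(i,d) via R1 from anc(i,h), cites(h,d)
round 2: derive anc(i,e) via R1 from anc(i,h), cites(h,e)
round 3: derive anc(a,b) via R1 from anc(a,d), cites(d,b)
round 3: derive anc(a,j) via R1 from anc(a,d), cites(d,j)
round 3: derive anc(c,d) via R1 from anc(c,h), cites(h,d)
round 3: derive anc(e,b) via R1 from anc(e,d), cites(d,b)
round 3: derive anc(e,j) via R1 from anc(e,d), cites(d,j)
round 3: derive anc(i,b) via R1 from anc(i,d), cites(d,b)
round 3: derive anc(i,j) via R1 from anc(i,d), cites(d,j)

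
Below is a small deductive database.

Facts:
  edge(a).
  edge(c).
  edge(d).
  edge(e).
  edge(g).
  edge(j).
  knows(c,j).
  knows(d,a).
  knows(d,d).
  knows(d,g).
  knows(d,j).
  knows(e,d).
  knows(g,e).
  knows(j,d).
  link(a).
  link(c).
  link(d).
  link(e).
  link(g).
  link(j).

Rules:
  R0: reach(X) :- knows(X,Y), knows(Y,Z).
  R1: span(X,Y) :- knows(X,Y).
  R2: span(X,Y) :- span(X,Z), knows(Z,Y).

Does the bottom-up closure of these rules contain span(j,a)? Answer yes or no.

yes

round 1: derive span(c,j) via R1 from knows(c,j)
round 1: derive span(d,a) via R1 from knows(d,a)
round 1: derive span(d,d) via R1 from knows(d,d)
round 1: derive span(d,g) via R1 from knows(d,g)
round 1: derive span(d,j) via R1 from knows(d,j)
round 1: derive span(e,d) via R1 from knows(e,d)
round 1: derive span(g,e) via R1 from knows(g,e)
round 1: derive span(j,d) via R1 from knows(j,d)
round 2: derive span(c,d) via R2 from span(c,j), knows(j,d)
round 2: derive span(d,e) via R2 from span(d,g), knows(g,e)
round 2: derive span(e,a) via R2 from span(e,d), knows(d,a)
round 2: derive span(e,g) via R2 from span(e,d), knows(d,g)
round 2: derive span(e,j) via R2 from span(e,d), knows(d,j)
round 2: derive span(g,d) via R2 from span(g,e), knows(e,d)
round 2: derive span(j,a) via R2 from span(j,d), knows(d,a)
round 2: derive span(j,g) via R2 from span(j,d), knows(d,g)
round 2: derive span(j,j) via R2 from span(j,d), knows(d,j)
round 3: derive span(c,a) via R2 from span(c,d), knows(d,a)
round 3: derive span(c,g) via R2 from span(c,d), knows(d,g)
round 3: derive span(e,e) via R2 from span(e,g), knows(g,e)
round 3: derive span(g,a) via R2 from span(g,d), knows(d,a)
round 3: derive span(g,g) via R2 from span(g,d), knows(d,g)
round 3: derive span(g,j) via R2 from span(g,d), knows(d,j)
round 3: derive span(j,e) via R2 from span(j,g), knows(g,e)
round 4: derive span(c,e) via R2 from span(c,g), knows(g,e)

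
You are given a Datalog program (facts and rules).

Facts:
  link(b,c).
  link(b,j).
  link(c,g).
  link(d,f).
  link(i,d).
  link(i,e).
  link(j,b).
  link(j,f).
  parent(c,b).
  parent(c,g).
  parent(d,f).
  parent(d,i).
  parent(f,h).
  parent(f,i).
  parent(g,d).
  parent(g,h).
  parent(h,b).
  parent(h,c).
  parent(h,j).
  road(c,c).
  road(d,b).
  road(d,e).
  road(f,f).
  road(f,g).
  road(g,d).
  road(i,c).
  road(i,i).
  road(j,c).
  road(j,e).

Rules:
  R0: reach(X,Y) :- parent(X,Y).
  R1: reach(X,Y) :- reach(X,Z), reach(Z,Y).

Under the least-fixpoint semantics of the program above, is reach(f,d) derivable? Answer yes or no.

round 1: derive reach(c,b) via R0 from parent(c,b)
round 1: derive reach(c,g) via R0 from parent(c,g)
round 1: derive reach(d,f) via R0 from parent(d,f)
round 1: derive reach(d,i) via R0 from parent(d,i)
round 1: derive reach(f,h) via R0 from parent(f,h)
round 1: derive reach(f,i) via R0 from parent(f,i)
round 1: derive reach(g,d) via R0 from parent(g,d)
round 1: derive reach(g,h) via R0 from parent(g,h)
round 1: derive reach(h,b) via R0 from parent(h,b)
round 1: derive reach(h,c) via R0 from parent(h,c)
round 1: derive reach(h,j) via R0 from parent(h,j)
round 2: derive reach(c,d) via R1 from reach(c,g), reach(g,d)
round 2: derive reach(c,h) via R1 from reach(c,g), reach(g,h)
round 2: derive reach(d,h) via R1 from reach(d,f), reach(f,h)
round 2: derive reach(f,b) via R1 from reach(f,h), reach(h,b)
round 2: derive reach(f,c) via R1 from reach(f,h), reach(h,c)
round 2: derive reach(f,j) via R1 from reach(f,h), reach(h,j)
round 2: derive reach(g,b) via R1 from reach(g,h), reach(h,b)
round 2: derive reach(g,c) via R1 from reach(g,h), reach(h,c)
round 2: derive reach(g,f) via R1 from reach(g,d), reach(d,f)
round 2: derive reach(g,i) via R1 from reach(g,d), reach(d,i)
round 2: derive reach(g,j) via R1 from reach(g,h), reach(h,j)
round 2: derive reach(h,g) via R1 from reach(h,c), reach(c,g)
round 3: derive reach(c,c) via R1 from reach(c,g), reach(g,c)
round 3: derive reach(c,f) via R1 from reach(c,d), reach(d,f)
round 3: derive reach(c,i) via R1 from reach(c,d), reach(d,i)
round 3: derive reach(c,j) via R1 from reach(c,g), reach(g,j)
round 3: derive reach(d,b) via R1 from reach(d,f), reach(f,b)
round 3: derive reach(d,c) via R1 from reach(d,f), reach(f,c)
round 3: derive reach(d,g) via R1 from reach(d,h), reach(h,g)
round 3: derive reach(d,j) via R1 from reach(d,f), reach(f,j)
round 3: derive reach(f,d) via R1 from reach(f,c), reach(c,d)
round 3: derive reach(f,g) via R1 from reach(f,c), reach(c,g)
round 3: derive reach(g,g) via R1 from reach(g,c), reach(c,g)
round 3: derive reach(h,d) via R1 from reach(h,c), reach(c,d)
round 3: derive reach(h,f) via R1 from reach(h,g), reach(g,f)
round 3: derive reach(h,h) via R1 from reach(h,c), reach(c,h)
round 3: derive reach(h,i) via R1 from reach(h,g), reach(g,i)
round 4: derive reach(d,d) via R1 from reach(d,c), reach(c,d)
round 4: derive reach(f,f) via R1 from reach(f,c), reach(c,f)

yes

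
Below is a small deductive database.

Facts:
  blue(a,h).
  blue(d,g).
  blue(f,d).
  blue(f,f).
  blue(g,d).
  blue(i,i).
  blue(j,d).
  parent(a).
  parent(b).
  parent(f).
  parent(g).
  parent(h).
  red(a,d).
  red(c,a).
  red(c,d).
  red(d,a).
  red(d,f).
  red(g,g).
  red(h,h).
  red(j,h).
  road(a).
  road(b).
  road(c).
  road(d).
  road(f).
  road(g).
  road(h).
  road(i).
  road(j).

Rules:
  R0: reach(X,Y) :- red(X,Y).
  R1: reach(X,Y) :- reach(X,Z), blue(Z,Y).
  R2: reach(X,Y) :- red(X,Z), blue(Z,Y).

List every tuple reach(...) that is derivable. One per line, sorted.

round 1: derive reach(a,d) via R0 from red(a,d)
round 1: derive reach(c,a) via R0 from red(c,a)
round 1: derive reach(c,d) via R0 from red(c,d)
round 1: derive reach(d,a) via R0 from red(d,a)
round 1: derive reach(d,f) via R0 from red(d,f)
round 1: derive reach(g,g) via R0 from red(g,g)
round 1: derive reach(h,h) via R0 from red(h,h)
round 1: derive reach(j,h) via R0 from red(j,h)
round 1: derive reach(a,g) via R2 from red(a,d), blue(d,g)
round 1: derive reach(c,g) via R2 from red(c,d), blue(d,g)
round 1: derive reach(c,h) via R2 from red(c,a), blue(a,h)
round 1: derive reach(d,d) via R2 from red(d,f), blue(f,d)
round 1: derive reach(d,h) via R2 from red(d,a), blue(a,h)
round 1: derive reach(g,d) via R2 from red(g,g), blue(g,d)
round 2: derive reach(d,g) via R1 from reach(d,d), blue(d,g)

reach(a,d)
reach(a,g)
reach(c,a)
reach(c,d)
reach(c,g)
reach(c,h)
reach(d,a)
reach(d,d)
reach(d,f)
reach(d,g)
reach(d,h)
reach(g,d)
reach(g,g)
reach(h,h)
reach(j,h)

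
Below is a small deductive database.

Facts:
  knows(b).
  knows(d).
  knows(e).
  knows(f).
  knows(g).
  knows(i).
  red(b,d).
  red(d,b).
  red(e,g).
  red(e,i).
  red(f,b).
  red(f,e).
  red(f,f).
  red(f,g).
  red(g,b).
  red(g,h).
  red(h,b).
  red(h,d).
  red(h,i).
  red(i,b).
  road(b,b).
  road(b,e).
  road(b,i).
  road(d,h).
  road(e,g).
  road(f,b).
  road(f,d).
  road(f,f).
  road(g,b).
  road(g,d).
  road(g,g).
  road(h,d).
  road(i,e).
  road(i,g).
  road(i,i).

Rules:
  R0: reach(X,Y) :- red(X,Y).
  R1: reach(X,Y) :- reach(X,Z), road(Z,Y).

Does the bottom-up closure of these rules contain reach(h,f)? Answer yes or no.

round 1: derive reach(b,d) via R0 from red(b,d)
round 1: derive reach(d,b) via R0 from red(d,b)
round 1: derive reach(e,g) via R0 from red(e,g)
round 1: derive reach(e,i) via R0 from red(e,i)
round 1: derive reach(f,b) via R0 from red(f,b)
round 1: derive reach(f,e) via R0 from red(f,e)
round 1: derive reach(f,f) via R0 from red(f,f)
round 1: derive reach(f,g) via R0 from red(f,g)
round 1: derive reach(g,b) via R0 from red(g,b)
round 1: derive reach(g,h) via R0 from red(g,h)
round 1: derive reach(h,b) via R0 from red(h,b)
round 1: derive reach(h,d) via R0 from red(h,d)
round 1: derive reach(h,i) via R0 from red(h,i)
round 1: derive reach(i,b) via R0 from red(i,b)
round 2: derive reach(b,h) via R1 from reach(b,d), road(d,h)
round 2: derive reach(d,e) via R1 from reach(d,b), road(b,e)
round 2: derive reach(d,i) via R1 from reach(d,b), road(b,i)
round 2: derive reach(e,b) via R1 from reach(e,g), road(g,b)
round 2: derive reach(e,d) via R1 from reach(e,g), road(g,d)
round 2: derive reach(e,e) via R1 from reach(e,i), road(i,e)
round 2: derive reach(f,d) via R1 from reach(f,f), road(f,d)
round 2: derive reach(f,i) via R1 from reach(f,b), road(b,i)
round 2: derive reach(g,d) via R1 from reach(g,h), road(h,d)
round 2: derive reach(g,e) via R1 from reach(g,b), road(b,e)
round 2: derive reach(g,i) via R1 from reach(g,b), road(b,i)
round 2: derive reach(h,e) via R1 from reach(h,b), road(b,e)
round 2: derive reach(h,g) via R1 from reach(h,i), road(i,g)
round 2: derive reach(h,h) via R1 from reach(h,d), road(d,h)
round 2: derive reach(i,e) via R1 from reach(i,b), road(b,e)
round 2: derive reach(i,i) via R1 from reach(i,b), road(b,i)
round 3: derive reach(d,g) via R1 from reach(d,e), road(e,g)
round 3: derive reach(e,h) via R1 from reach(e,d), road(d,h)
round 3: derive reach(f,h) via R1 from reach(f,d), road(d,h)
round 3: derive reach(g,g) via R1 from reach(g,e), road(e,g)
round 3: derive reach(i,g) via R1 from reach(i,e), road(e,g)
round 4: derive reach(d,d) via R1 from reach(d,g), road(g,d)
round 4: derive reach(i,d) via R1 from reach(i,g), road(g,d)
round 5: derive reach(d,h) via R1 from reach(d,d), road(d,h)
round 5: derive reach(i,h) via R1 from reach(i,d), road(d,h)

no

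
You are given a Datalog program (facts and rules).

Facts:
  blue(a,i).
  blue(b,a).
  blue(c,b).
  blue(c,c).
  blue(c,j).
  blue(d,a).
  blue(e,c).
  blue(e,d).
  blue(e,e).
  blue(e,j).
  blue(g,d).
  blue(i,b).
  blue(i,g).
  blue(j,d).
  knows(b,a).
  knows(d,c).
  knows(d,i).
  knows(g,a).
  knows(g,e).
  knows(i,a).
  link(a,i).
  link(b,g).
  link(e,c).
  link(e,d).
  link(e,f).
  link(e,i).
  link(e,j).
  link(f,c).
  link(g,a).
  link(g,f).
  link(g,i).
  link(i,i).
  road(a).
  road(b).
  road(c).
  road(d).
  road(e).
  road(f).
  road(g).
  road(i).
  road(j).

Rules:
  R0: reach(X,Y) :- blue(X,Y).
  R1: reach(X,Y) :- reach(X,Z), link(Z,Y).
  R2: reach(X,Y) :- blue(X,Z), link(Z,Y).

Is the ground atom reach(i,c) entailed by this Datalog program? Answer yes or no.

round 1: derive reach(a,i) via R0 from blue(a,i)
round 1: derive reach(b,a) via R0 from blue(b,a)
round 1: derive reach(c,b) via R0 from blue(c,b)
round 1: derive reach(c,c) via R0 from blue(c,c)
round 1: derive reach(c,j) via R0 from blue(c,j)
round 1: derive reach(d,a) via R0 from blue(d,a)
round 1: derive reach(e,c) via R0 from blue(e,c)
round 1: derive reach(e,d) via R0 from blue(e,d)
round 1: derive reach(e,e) via R0 from blue(e,e)
round 1: derive reach(e,j) via R0 from blue(e,j)
round 1: derive reach(g,d) via R0 from blue(g,d)
round 1: derive reach(i,b) via R0 from blue(i,b)
round 1: derive reach(i,g) via R0 from blue(i,g)
round 1: derive reach(j,d) via R0 from blue(j,d)
round 1: derive reach(b,i) via R2 from blue(b,a), link(a,i)
round 1: derive reach(c,g) via R2 from blue(c,b), link(b,g)
round 1: derive reach(d,i) via R2 from blue(d,a), link(a,i)
round 1: derive reach(e,f) via R2 from blue(e,e), link(e,f)
round 1: derive reach(e,i) via R2 from blue(e,e), link(e,i)
round 1: derive reach(i,a) via R2 from blue(i,g), link(g,a)
round 1: derive reach(i,f) via R2 from blue(i,g), link(g,f)
round 1: derive reach(i,i) via R2 from blue(i,g), link(g,i)
round 2: derive reach(c,a) via R1 from reach(c,g), link(g,a)
round 2: derive reach(c,f) via R1 from reach(c,g), link(g,f)
round 2: derive reach(c,i) via R1 from reach(c,g), link(g,i)
round 2: derive reach(i,c) via R1 from reach(i,f), link(f,c)

yes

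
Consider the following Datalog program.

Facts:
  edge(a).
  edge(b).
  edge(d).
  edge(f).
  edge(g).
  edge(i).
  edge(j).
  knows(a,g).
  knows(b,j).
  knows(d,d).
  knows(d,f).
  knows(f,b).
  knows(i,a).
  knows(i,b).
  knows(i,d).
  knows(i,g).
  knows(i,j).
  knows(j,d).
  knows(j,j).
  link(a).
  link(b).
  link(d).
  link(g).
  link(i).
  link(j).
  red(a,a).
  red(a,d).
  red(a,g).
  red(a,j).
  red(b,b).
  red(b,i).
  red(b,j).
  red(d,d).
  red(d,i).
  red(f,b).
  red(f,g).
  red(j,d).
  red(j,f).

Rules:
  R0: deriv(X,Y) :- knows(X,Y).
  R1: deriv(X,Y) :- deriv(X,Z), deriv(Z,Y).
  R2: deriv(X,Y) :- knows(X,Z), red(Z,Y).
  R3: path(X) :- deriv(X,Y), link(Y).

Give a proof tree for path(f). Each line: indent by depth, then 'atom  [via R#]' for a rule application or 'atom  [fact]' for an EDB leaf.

round 1: derive deriv(a,g) via R0 from knows(a,g)
round 1: derive deriv(b,j) via R0 from knows(b,j)
round 1: derive deriv(d,d) via R0 from knows(d,d)
round 1: derive deriv(d,f) via R0 from knows(d,f)
round 1: derive deriv(f,b) via R0 from knows(f,b)
round 1: derive deriv(i,a) via R0 from knows(i,a)
round 1: derive deriv(i,b) via R0 from knows(i,b)
round 1: derive deriv(i,d) via R0 from knows(i,d)
round 1: derive deriv(i,g) via R0 from knows(i,g)
round 1: derive deriv(i,j) via R0 from knows(i,j)
round 1: derive deriv(j,d) via R0 from knows(j,d)
round 1: derive deriv(j,j) via R0 from knows(j,j)
round 1: derive deriv(b,d) via R2 from knows(b,j), red(j,d)
round 1: derive deriv(b,f) via R2 from knows(b,j), red(j,f)
round 1: derive deriv(d,b) via R2 from knows(d,f), red(f,b)
round 1: derive deriv(d,g) via R2 from knows(d,f), red(f,g)
round 1: derive deriv(d,i) via R2 from knows(d,d), red(d,i)
round 1: derive deriv(f,i) via R2 from knows(f,b), red(b,i)
round 1: derive deriv(f,j) via R2 from knows(f,b), red(b,j)
round 1: derive deriv(i,f) via R2 from knows(i,j), red(j,f)
round 1: derive deriv(i,i) via R2 from knows(i,b), red(b,i)
round 1: derive deriv(j,f) via R2 from knows(j,j), red(j,f)
round 1: derive deriv(j,i) via R2 from knows(j,d), red(d,i)
round 2: derive deriv(b,b) via R1 from deriv(b,d), deriv(d,b)
round 2: derive deriv(b,g) via R1 from deriv(b,d), deriv(d,g)
round 2: derive deriv(b,i) via R1 from deriv(b,d), deriv(d,i)
round 2: derive deriv(d,a) via R1 from deriv(d,i), deriv(i,a)
round 2: derive deriv(d,j) via R1 from deriv(d,b), deriv(b,j)
round 2: derive deriv(f,a) via R1 from deriv(f,i), deriv(i,a)
round 2: derive deriv(f,d) via R1 from deriv(f,b), deriv(b,d)
round 2: derive deriv(f,f) via R1 from deriv(f,b), deriv(b,f)
round 2: derive deriv(f,g) via R1 from deriv(f,i), deriv(i,g)
round 2: derive deriv(j,a) via R1 from deriv(j,i), deriv(i,a)
round 2: derive deriv(j,b) via R1 from deriv(j,d), deriv(d,b)
round 2: derive deriv(j,g) via R1 from deriv(j,d), deriv(d,g)
round 2: derive path(a) via R3 from deriv(a,g), link(g)
round 2: derive path(b) via R3 from deriv(b,d), link(d)
round 2: derive path(d) via R3 from deriv(d,b), link(b)
round 2: derive path(f) via R3 from deriv(f,b), link(b)
round 2: derive path(i) via R3 from deriv(i,a), link(a)
round 2: derive path(j) via R3 from deriv(j,d), link(d)
round 3: derive deriv(b,a) via R1 from deriv(b,d), deriv(d,a)

path(f)  [via R3]
  deriv(f,b)  [via R0]
    knows(f,b)  [fact]
  link(b)  [fact]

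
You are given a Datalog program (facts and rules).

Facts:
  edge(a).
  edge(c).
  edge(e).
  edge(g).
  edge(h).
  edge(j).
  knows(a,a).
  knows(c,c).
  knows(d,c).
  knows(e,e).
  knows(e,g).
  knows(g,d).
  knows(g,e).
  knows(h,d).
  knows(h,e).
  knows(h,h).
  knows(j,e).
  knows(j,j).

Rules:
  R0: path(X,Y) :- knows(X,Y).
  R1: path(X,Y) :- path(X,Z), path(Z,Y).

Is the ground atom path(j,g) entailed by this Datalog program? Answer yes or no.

round 1: derive path(a,a) via R0 from knows(a,a)
round 1: derive path(c,c) via R0 from knows(c,c)
round 1: derive path(d,c) via R0 from knows(d,c)
round 1: derive path(e,e) via R0 from knows(e,e)
round 1: derive path(e,g) via R0 from knows(e,g)
round 1: derive path(g,d) via R0 from knows(g,d)
round 1: derive path(g,e) via R0 from knows(g,e)
round 1: derive path(h,d) via R0 from knows(h,d)
round 1: derive path(h,e) via R0 from knows(h,e)
round 1: derive path(h,h) via R0 from knows(h,h)
round 1: derive path(j,e) via R0 from knows(j,e)
round 1: derive path(j,j) via R0 from knows(j,j)
round 2: derive path(e,d) via R1 from path(e,g), path(g,d)
round 2: derive path(g,c) via R1 from path(g,d), path(d,c)
round 2: derive path(g,g) via R1 from path(g,e), path(e,g)
round 2: derive path(h,c) via R1 from path(h,d), path(d,c)
round 2: derive path(h,g) via R1 from path(h,e), path(e,g)
round 2: derive path(j,g) via R1 from path(j,e), path(e,g)
round 3: derive path(e,c) via R1 from path(e,d), path(d,c)
round 3: derive path(j,c) via R1 from path(j,g), path(g,c)
round 3: derive path(j,d) via R1 from path(j,e), path(e,d)

yes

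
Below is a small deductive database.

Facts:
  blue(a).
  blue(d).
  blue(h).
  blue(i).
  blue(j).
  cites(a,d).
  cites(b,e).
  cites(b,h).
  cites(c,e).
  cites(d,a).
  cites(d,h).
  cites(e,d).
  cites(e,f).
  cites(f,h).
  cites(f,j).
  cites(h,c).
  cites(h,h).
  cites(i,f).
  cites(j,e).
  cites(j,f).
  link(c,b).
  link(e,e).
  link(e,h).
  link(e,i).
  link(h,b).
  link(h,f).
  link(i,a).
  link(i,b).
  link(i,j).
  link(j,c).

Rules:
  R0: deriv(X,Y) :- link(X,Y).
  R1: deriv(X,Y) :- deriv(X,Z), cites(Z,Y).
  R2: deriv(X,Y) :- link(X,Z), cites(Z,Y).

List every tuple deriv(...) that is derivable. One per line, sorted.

deriv(c,a)
deriv(c,b)
deriv(c,c)
deriv(c,d)
deriv(c,e)
deriv(c,f)
deriv(c,h)
deriv(c,j)
deriv(e,a)
deriv(e,c)
deriv(e,d)
deriv(e,e)
deriv(e,f)
deriv(e,h)
deriv(e,i)
deriv(e,j)
deriv(h,a)
deriv(h,b)
deriv(h,c)
deriv(h,d)
deriv(h,e)
deriv(h,f)
deriv(h,h)
deriv(h,j)
deriv(i,a)
deriv(i,b)
deriv(i,c)
deriv(i,d)
deriv(i,e)
deriv(i,f)
deriv(i,h)
deriv(i,j)
deriv(j,a)
deriv(j,c)
deriv(j,d)
deriv(j,e)
deriv(j,f)
deriv(j,h)
deriv(j,j)

round 1: derive deriv(c,b) via R0 from link(c,b)
round 1: derive deriv(e,e) via R0 from link(e,e)
round 1: derive deriv(e,h) via R0 from link(e,h)
round 1: derive deriv(e,i) via R0 from link(e,i)
round 1: derive deriv(h,b) via R0 from link(h,b)
round 1: derive deriv(h,f) via R0 from link(h,f)
round 1: derive deriv(i,a) via R0 from link(i,a)
round 1: derive deriv(i,b) via R0 from link(i,b)
round 1: derive deriv(i,j) via R0 from link(i,j)
round 1: derive deriv(j,c) via R0 from link(j,c)
round 1: derive deriv(c,e) via R2 from link(c,b), cites(b,e)
round 1: derive deriv(c,h) via R2 from link(c,b), cites(b,h)
round 1: derive deriv(e,c) via R2 from link(e,h), cites(h,c)
round 1: derive deriv(e,d) via R2 from link(e,e), cites(e,d)
round 1: derive deriv(e,f) via R2 from link(e,e), cites(e,f)
round 1: derive deriv(h,e) via R2 from link(h,b), cites(b,e)
round 1: derive deriv(h,h) via R2 from link(h,b), cites(b,h)
round 1: derive deriv(h,j) via R2 from link(h,f), cites(f,j)
round 1: derive deriv(i,d) via R2 from link(i,a), cites(a,d)
round 1: derive deriv(i,e) via R2 from link(i,b), cites(b,e)
round 1: derive deriv(i,f) via R2 from link(i,j), cites(j,f)
round 1: derive deriv(i,h) via R2 from link(i,b), cites(b,h)
round 1: derive deriv(j,e) via R2 from link(j,c), cites(c,e)
round 2: derive deriv(c,c) via R1 from deriv(c,h), cites(h,c)
round 2: derive deriv(c,d) via R1 from deriv(c,e), cites(e,d)
round 2: derive deriv(c,f) via R1 from deriv(c,e), cites(e,f)
round 2: derive deriv(e,a) via R1 from deriv(e,d), cites(d,a)
round 2: derive deriv(e,j) via R1 from deriv(e,f), cites(f,j)
round 2: derive deriv(h,c) via R1 from deriv(h,h), cites(h,c)
round 2: derive deriv(h,d) via R1 from deriv(h,e), cites(e,d)
round 2: derive deriv(i,c) via R1 from deriv(i,h), cites(h,c)
round 2: derive deriv(j,d) via R1 from deriv(j,e), cites(e,d)
round 2: derive deriv(j,f) via R1 from deriv(j,e), cites(e,f)
round 3: derive deriv(c,a) via R1 from deriv(c,d), cites(d,a)
round 3: derive deriv(c,j) via R1 from deriv(c,f), cites(f,j)
round 3: derive deriv(h,a) via R1 from deriv(h,d), cites(d,a)
round 3: derive deriv(j,a) via R1 from deriv(j,d), cites(d,a)
round 3: derive deriv(j,h) via R1 from deriv(j,d), cites(d,h)
round 3: derive deriv(j,j) via R1 from deriv(j,f), cites(f,j)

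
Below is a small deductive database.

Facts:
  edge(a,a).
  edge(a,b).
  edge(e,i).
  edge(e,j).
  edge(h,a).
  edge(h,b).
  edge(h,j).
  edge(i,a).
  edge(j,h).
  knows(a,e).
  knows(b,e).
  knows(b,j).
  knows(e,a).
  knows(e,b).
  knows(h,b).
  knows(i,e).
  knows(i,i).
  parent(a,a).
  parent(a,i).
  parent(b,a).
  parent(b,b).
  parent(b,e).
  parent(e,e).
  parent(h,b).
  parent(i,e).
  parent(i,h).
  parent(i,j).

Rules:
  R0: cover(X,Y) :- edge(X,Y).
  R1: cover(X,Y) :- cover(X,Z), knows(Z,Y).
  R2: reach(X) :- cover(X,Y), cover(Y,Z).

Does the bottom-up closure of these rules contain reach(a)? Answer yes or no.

yes

round 1: derive cover(a,a) via R0 from edge(a,a)
round 1: derive cover(a,b) via R0 from edge(a,b)
round 1: derive cover(e,i) via R0 from edge(e,i)
round 1: derive cover(e,j) via R0 from edge(e,j)
round 1: derive cover(h,a) via R0 from edge(h,a)
round 1: derive cover(h,b) via R0 from edge(h,b)
round 1: derive cover(h,j) via R0 from edge(h,j)
round 1: derive cover(i,a) via R0 from edge(i,a)
round 1: derive cover(j,h) via R0 from edge(j,h)
round 2: derive cover(a,e) via R1 from cover(a,a), knows(a,e)
round 2: derive cover(a,j) via R1 from cover(a,b), knows(b,j)
round 2: derive cover(e,e) via R1 from cover(e,i), knows(i,e)
round 2: derive cover(h,e) via R1 from cover(h,a), knows(a,e)
round 2: derive cover(i,e) via R1 from cover(i,a), knows(a,e)
round 2: derive cover(j,b) via R1 from cover(j,h), knows(h,b)
round 2: derive reach(a) via R2 from cover(a,a), cover(a,a)
round 2: derive reach(e) via R2 from cover(e,i), cover(i,a)
round 2: derive reach(h) via R2 from cover(h,a), cover(a,a)
round 2: derive reach(i) via R2 from cover(i,a), cover(a,a)
round 2: derive reach(j) via R2 from cover(j,h), cover(h,a)
round 3: derive cover(e,a) via R1 from cover(e,e), knows(e,a)
round 3: derive cover(e,b) via R1 from cover(e,e), knows(e,b)
round 3: derive cover(i,b) via R1 from cover(i,e), knows(e,b)
round 3: derive cover(j,e) via R1 from cover(j,b), knows(b,e)
round 3: derive cover(j,j) via R1 from cover(j,b), knows(b,j)
round 4: derive cover(i,j) via R1 from cover(i,b), knows(b,j)
round 4: derive cover(j,a) via R1 from cover(j,e), knows(e,a)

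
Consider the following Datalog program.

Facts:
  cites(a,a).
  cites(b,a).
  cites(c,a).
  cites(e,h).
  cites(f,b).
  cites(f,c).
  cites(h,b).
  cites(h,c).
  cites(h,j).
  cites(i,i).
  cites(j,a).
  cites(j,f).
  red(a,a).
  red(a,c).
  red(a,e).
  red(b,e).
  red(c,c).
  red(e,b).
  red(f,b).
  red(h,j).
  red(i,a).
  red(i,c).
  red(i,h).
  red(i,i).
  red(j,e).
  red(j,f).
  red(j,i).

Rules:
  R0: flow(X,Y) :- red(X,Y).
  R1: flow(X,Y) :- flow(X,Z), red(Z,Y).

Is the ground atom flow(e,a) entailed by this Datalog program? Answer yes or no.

no

round 1: derive flow(a,a) via R0 from red(a,a)
round 1: derive flow(a,c) via R0 from red(a,c)
round 1: derive flow(a,e) via R0 from red(a,e)
round 1: derive flow(b,e) via R0 from red(b,e)
round 1: derive flow(c,c) via R0 from red(c,c)
round 1: derive flow(e,b) via R0 from red(e,b)
round 1: derive flow(f,b) via R0 from red(f,b)
round 1: derive flow(h,j) via R0 from red(h,j)
round 1: derive flow(i,a) via R0 from red(i,a)
round 1: derive flow(i,c) via R0 from red(i,c)
round 1: derive flow(i,h) via R0 from red(i,h)
round 1: derive flow(i,i) via R0 from red(i,i)
round 1: derive flow(j,e) via R0 from red(j,e)
round 1: derive flow(j,f) via R0 from red(j,f)
round 1: derive flow(j,i) via R0 from red(j,i)
round 2: derive flow(a,b) via R1 from flow(a,e), red(e,b)
round 2: derive flow(b,b) via R1 from flow(b,e), red(e,b)
round 2: derive flow(e,e) via R1 from flow(e,b), red(b,e)
round 2: derive flow(f,e) via R1 from flow(f,b), red(b,e)
round 2: derive flow(h,e) via R1 from flow(h,j), red(j,e)
round 2: derive flow(h,f) via R1 from flow(h,j), red(j,f)
round 2: derive flow(h,i) via R1 from flow(h,j), red(j,i)
round 2: derive flow(i,e) via R1 from flow(i,a), red(a,e)
round 2: derive flow(i,j) via R1 from flow(i,h), red(h,j)
round 2: derive flow(j,a) via R1 from flow(j,i), red(i,a)
round 2: derive flow(j,b) via R1 from flow(j,e), red(e,b)
round 2: derive flow(j,c) via R1 from flow(j,i), red(i,c)
round 2: derive flow(j,h) via R1 from flow(j,i), red(i,h)
round 3: derive flow(h,a) via R1 from flow(h,i), red(i,a)
round 3: derive flow(h,b) via R1 from flow(h,e), red(e,b)
round 3: derive flow(h,c) via R1 from flow(h,i), red(i,c)
round 3: derive flow(h,h) via R1 from flow(h,i), red(i,h)
round 3: derive flow(i,b) via R1 from flow(i,e), red(e,b)
round 3: derive flow(i,f) via R1 from flow(i,j), red(j,f)
round 3: derive flow(j,j) via R1 from flow(j,h), red(h,j)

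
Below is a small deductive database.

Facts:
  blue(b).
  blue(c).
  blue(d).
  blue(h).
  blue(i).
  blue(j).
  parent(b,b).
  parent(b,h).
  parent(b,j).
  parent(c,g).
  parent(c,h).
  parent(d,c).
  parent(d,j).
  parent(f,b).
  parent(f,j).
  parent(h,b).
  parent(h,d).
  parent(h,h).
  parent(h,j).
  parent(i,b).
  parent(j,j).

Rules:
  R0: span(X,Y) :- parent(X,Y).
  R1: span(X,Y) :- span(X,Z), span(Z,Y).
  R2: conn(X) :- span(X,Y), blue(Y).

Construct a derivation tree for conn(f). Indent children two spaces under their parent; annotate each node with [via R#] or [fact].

conn(f)  [via R2]
  span(f,b)  [via R0]
    parent(f,b)  [fact]
  blue(b)  [fact]

round 1: derive span(b,b) via R0 from parent(b,b)
round 1: derive span(b,h) via R0 from parent(b,h)
round 1: derive span(b,j) via R0 from parent(b,j)
round 1: derive span(c,g) via R0 from parent(c,g)
round 1: derive span(c,h) via R0 from parent(c,h)
round 1: derive span(d,c) via R0 from parent(d,c)
round 1: derive span(d,j) via R0 from parent(d,j)
round 1: derive span(f,b) via R0 from parent(f,b)
round 1: derive span(f,j) via R0 from parent(f,j)
round 1: derive span(h,b) via R0 from parent(h,b)
round 1: derive span(h,d) via R0 from parent(h,d)
round 1: derive span(h,h) via R0 from parent(h,h)
round 1: derive span(h,j) via R0 from parent(h,j)
round 1: derive span(i,b) via R0 from parent(i,b)
round 1: derive span(j,j) via R0 from parent(j,j)
round 2: derive span(b,d) via R1 from span(b,h), span(h,d)
round 2: derive span(c,b) via R1 from span(c,h), span(h,b)
round 2: derive span(c,d) via R1 from span(c,h), span(h,d)
round 2: derive span(c,j) via R1 from span(c,h), span(h,j)
round 2: derive span(d,g) via R1 from span(d,c), span(c,g)
round 2: derive span(d,h) via R1 from span(d,c), span(c,h)
round 2: derive span(f,h) via R1 from span(f,b), span(b,h)
round 2: derive span(h,c) via R1 from span(h,d), span(d,c)
round 2: derive span(i,h) via R1 from span(i,b), span(b,h)
round 2: derive span(i,j) via R1 from span(i,b), span(b,j)
round 2: derive conn(b) via R2 from span(b,b), blue(b)
round 2: derive conn(c) via R2 from span(c,h), blue(h)
round 2: derive conn(d) via R2 from span(d,c), blue(c)
round 2: derive conn(f) via R2 from span(f,b), blue(b)
round 2: derive conn(h) via R2 from span(h,b), blue(b)
round 2: derive conn(i) via R2 from span(i,b), blue(b)
round 2: derive conn(j) via R2 from span(j,j), blue(j)
round 3: derive span(b,c) via R1 from span(b,d), span(d,c)
round 3: derive span(b,g) via R1 from span(b,d), span(d,g)
round 3: derive span(c,c) via R1 from span(c,d), span(d,c)
round 3: derive span(d,b) via R1 from span(d,c), span(c,b)
round 3: derive span(d,d) via R1 from span(d,c), span(c,d)
round 3: derive span(f,c) via R1 from span(f,h), span(h,c)
round 3: derive span(f,d) via R1 from span(f,b), span(b,d)
round 3: derive span(h,g) via R1 from span(h,c), span(c,g)
round 3: derive span(i,c) via R1 from span(i,h), span(h,c)
round 3: derive span(i,d) via R1 from span(i,b), span(b,d)
round 4: derive span(f,g) via R1 from span(f,b), span(b,g)
round 4: derive span(i,g) via R1 from span(i,b), span(b,g)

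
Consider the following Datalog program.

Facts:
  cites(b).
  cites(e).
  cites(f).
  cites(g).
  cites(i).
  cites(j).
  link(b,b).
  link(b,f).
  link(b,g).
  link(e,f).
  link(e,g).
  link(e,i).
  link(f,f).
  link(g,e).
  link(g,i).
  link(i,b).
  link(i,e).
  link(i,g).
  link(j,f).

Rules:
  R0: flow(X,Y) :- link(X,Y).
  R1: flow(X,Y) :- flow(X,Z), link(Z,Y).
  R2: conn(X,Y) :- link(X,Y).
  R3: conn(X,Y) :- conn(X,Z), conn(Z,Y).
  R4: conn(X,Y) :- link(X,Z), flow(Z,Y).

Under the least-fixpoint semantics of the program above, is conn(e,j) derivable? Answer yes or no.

round 1: derive flow(b,b) via R0 from link(b,b)
round 1: derive flow(b,f) via R0 from link(b,f)
round 1: derive flow(b,g) via R0 from link(b,g)
round 1: derive flow(e,f) via R0 from link(e,f)
round 1: derive flow(e,g) via R0 from link(e,g)
round 1: derive flow(e,i) via R0 from link(e,i)
round 1: derive flow(f,f) via R0 from link(f,f)
round 1: derive flow(g,e) via R0 from link(g,e)
round 1: derive flow(g,i) via R0 from link(g,i)
round 1: derive flow(i,b) via R0 from link(i,b)
round 1: derive flow(i,e) via R0 from link(i,e)
round 1: derive flow(i,g) via R0 from link(i,g)
round 1: derive flow(j,f) via R0 from link(j,f)
round 1: derive conn(b,b) via R2 from link(b,b)
round 1: derive conn(b,f) via R2 from link(b,f)
round 1: derive conn(b,g) via R2 from link(b,g)
round 1: derive conn(e,f) via R2 from link(e,f)
round 1: derive conn(e,g) via R2 from link(e,g)
round 1: derive conn(e,i) via R2 from link(e,i)
round 1: derive conn(f,f) via R2 from link(f,f)
round 1: derive conn(g,e) via R2 from link(g,e)
round 1: derive conn(g,i) via R2 from link(g,i)
round 1: derive conn(i,b) via R2 from link(i,b)
round 1: derive conn(i,e) via R2 from link(i,e)
round 1: derive conn(i,g) via R2 from link(i,g)
round 1: derive conn(j,f) via R2 from link(j,f)
round 2: derive flow(b,e) via R1 from flow(b,g), link(g,e)
round 2: derive flow(b,i) via R1 from flow(b,g), link(g,i)
round 2: derive flow(e,b) via R1 from flow(e,i), link(i,b)
round 2: derive flow(e,e) via R1 from flow(e,g), link(g,e)
round 2: derive flow(g,b) via R1 from flow(g,i), link(i,b)
round 2: derive flow(g,f) via R1 from flow(g,e), link(e,f)
round 2: derive flow(g,g) via R1 from flow(g,e), link(e,g)
round 2: derive flow(i,f) via R1 from flow(i,b), link(b,f)
round 2: derive flow(i,i) via R1 from flow(i,e), link(e,i)
round 2: derive conn(b,e) via R3 from conn(b,g), conn(g,e)
round 2: derive conn(b,i) via R3 from conn(b,g), conn(g,i)
round 2: derive conn(e,b) via R3 from conn(e,i), conn(i,b)
round 2: derive conn(e,e) via R3 from conn(e,g), conn(g,e)
round 2: derive conn(g,b) via R3 from conn(g,i), conn(i,b)
round 2: derive conn(g,f) via R3 from conn(g,e), conn(e,f)
round 2: derive conn(g,g) via R3 from conn(g,e), conn(e,g)
round 2: derive conn(i,f) via R3 from conn(i,b), conn(b,f)
round 2: derive conn(i,i) via R3 from conn(i,e), conn(e,i)

no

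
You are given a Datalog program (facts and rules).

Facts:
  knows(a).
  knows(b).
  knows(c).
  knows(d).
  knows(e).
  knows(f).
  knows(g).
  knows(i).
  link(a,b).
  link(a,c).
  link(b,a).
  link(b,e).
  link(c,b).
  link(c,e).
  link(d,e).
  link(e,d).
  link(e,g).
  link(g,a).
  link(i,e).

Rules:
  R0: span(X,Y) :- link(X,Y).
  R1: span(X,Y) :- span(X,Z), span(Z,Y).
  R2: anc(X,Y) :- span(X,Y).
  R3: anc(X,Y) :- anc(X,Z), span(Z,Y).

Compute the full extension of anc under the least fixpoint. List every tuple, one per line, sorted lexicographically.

round 1: derive span(a,b) via R0 from link(a,b)
round 1: derive span(a,c) via R0 from link(a,c)
round 1: derive span(b,a) via R0 from link(b,a)
round 1: derive span(b,e) via R0 from link(b,e)
round 1: derive span(c,b) via R0 from link(c,b)
round 1: derive span(c,e) via R0 from link(c,e)
round 1: derive span(d,e) via R0 from link(d,e)
round 1: derive span(e,d) via R0 from link(e,d)
round 1: derive span(e,g) via R0 from link(e,g)
round 1: derive span(g,a) via R0 from link(g,a)
round 1: derive span(i,e) via R0 from link(i,e)
round 2: derive span(a,a) via R1 from span(a,b), span(b,a)
round 2: derive span(a,e) via R1 from span(a,b), span(b,e)
round 2: derive span(b,b) via R1 from span(b,a), span(a,b)
round 2: derive span(b,c) via R1 from span(b,a), span(a,c)
round 2: derive span(b,d) via R1 from span(b,e), span(e,d)
round 2: derive span(b,g) via R1 from span(b,e), span(e,g)
round 2: derive span(c,a) via R1 from span(c,b), span(b,a)
round 2: derive span(c,d) via R1 from span(c,e), span(e,d)
round 2: derive span(c,g) via R1 from span(c,e), span(e,g)
round 2: derive span(d,d) via R1 from span(d,e), span(e,d)
round 2: derive span(d,g) via R1 from span(d,e), span(e,g)
round 2: derive span(e,a) via R1 from span(e,g), span(g,a)
round 2: derive span(e,e) via R1 from span(e,d), span(d,e)
round 2: derive span(g,b) via R1 from span(g,a), span(a,b)
round 2: derive span(g,c) via R1 from span(g,a), span(a,c)
round 2: derive span(i,d) via R1 from span(i,e), span(e,d)
round 2: derive span(i,g) via R1 from span(i,e), span(e,g)
round 2: derive anc(a,b) via R2 from span(a,b)
round 2: derive anc(a,c) via R2 from span(a,c)
round 2: derive anc(b,a) via R2 from span(b,a)
round 2: derive anc(b,e) via R2 from span(b,e)
round 2: derive anc(c,b) via R2 from span(c,b)
round 2: derive anc(c,e) via R2 from span(c,e)
round 2: derive anc(d,e) via R2 from span(d,e)
round 2: derive anc(e,d) via R2 from span(e,d)
round 2: derive anc(e,g) via R2 from span(e,g)
round 2: derive anc(g,a) via R2 from span(g,a)
round 2: derive anc(i,e) via R2 from span(i,e)
round 3: derive span(a,d) via R1 from span(a,b), span(b,d)
round 3: derive span(a,g) via R1 from span(a,b), span(b,g)
round 3: derive span(c,c) via R1 from span(c,a), span(a,c)
round 3: derive span(d,a) via R1 from span(d,e), span(e,a)
round 3: derive span(d,b) via R1 from span(d,g), span(g,b)
round 3: derive span(d,c) via R1 from span(d,g), span(g,c)
round 3: derive span(e,b) via R1 from span(e,a), span(a,b)
round 3: derive span(e,c) via R1 from span(e,a), span(a,c)
round 3: derive span(g,d) via R1 from span(g,b), span(b,d)
round 3: derive span(g,e) via R1 from span(g,a), span(a,e)
round 3: derive span(g,g) via R1 from span(g,b), span(b,g)
round 3: derive span(i,a) via R1 from span(i,e), span(e,a)
round 3: derive span(i,b) via R1 from span(i,g), span(g,b)
round 3: derive span(i,c) via R1 from span(i,g), span(g,c)
round 3: derive anc(a,a) via R2 from span(a,a)
round 3: derive anc(a,e) via R2 from span(a,e)
round 3: derive anc(b,b) via R2 from span(b,b)
round 3: derive anc(b,c) via R2 from span(b,c)
round 3: derive anc(b,d) via R2 from span(b,d)
round 3: derive anc(b,g) via R2 from span(b,g)
round 3: derive anc(c,a) via R2 from span(c,a)
round 3: derive anc(c,d) via R2 from span(c,d)
round 3: derive anc(c,g) via R2 from span(c,g)
round 3: derive anc(d,d) via R2 from span(d,d)
round 3: derive anc(d,g) via R2 from span(d,g)
round 3: derive anc(e,a) via R2 from span(e,a)
round 3: derive anc(e,e) via R2 from span(e,e)
round 3: derive anc(g,b) via R2 from span(g,b)
round 3: derive anc(g,c) via R2 from span(g,c)
round 3: derive anc(i,d) via R2 from span(i,d)
round 3: derive anc(i,g) via R2 from span(i,g)
round 3: derive anc(a,d) via R3 from anc(a,b), span(b,d)
round 3: derive anc(a,g) via R3 from anc(a,b), span(b,g)
round 3: derive anc(c,c) via R3 from anc(c,b), span(b,c)
round 3: derive anc(d,a) via R3 from anc(d,e), span(e,a)
round 3: derive anc(e,b) via R3 from anc(e,g), span(g,b)
round 3: derive anc(e,c) via R3 from anc(e,g), span(g,c)
round 3: derive anc(g,e) via R3 from anc(g,a), span(a,e)
round 3: derive anc(i,a) via R3 from anc(i,e), span(e,a)
round 4: derive anc(d,b) via R2 from span(d,b)
round 4: derive anc(d,c) via R2 from span(d,c)
round 4: derive anc(g,d) via R2 from span(g,d)
round 4: derive anc(g,g) via R2 from span(g,g)
round 4: derive anc(i,b) via R2 from span(i,b)
round 4: derive anc(i,c) via R2 from span(i,c)

anc(a,a)
anc(a,b)
anc(a,c)
anc(a,d)
anc(a,e)
anc(a,g)
anc(b,a)
anc(b,b)
anc(b,c)
anc(b,d)
anc(b,e)
anc(b,g)
anc(c,a)
anc(c,b)
anc(c,c)
anc(c,d)
anc(c,e)
anc(c,g)
anc(d,a)
anc(d,b)
anc(d,c)
anc(d,d)
anc(d,e)
anc(d,g)
anc(e,a)
anc(e,b)
anc(e,c)
anc(e,d)
anc(e,e)
anc(e,g)
anc(g,a)
anc(g,b)
anc(g,c)
anc(g,d)
anc(g,e)
anc(g,g)
anc(i,a)
anc(i,b)
anc(i,c)
anc(i,d)
anc(i,e)
anc(i,g)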